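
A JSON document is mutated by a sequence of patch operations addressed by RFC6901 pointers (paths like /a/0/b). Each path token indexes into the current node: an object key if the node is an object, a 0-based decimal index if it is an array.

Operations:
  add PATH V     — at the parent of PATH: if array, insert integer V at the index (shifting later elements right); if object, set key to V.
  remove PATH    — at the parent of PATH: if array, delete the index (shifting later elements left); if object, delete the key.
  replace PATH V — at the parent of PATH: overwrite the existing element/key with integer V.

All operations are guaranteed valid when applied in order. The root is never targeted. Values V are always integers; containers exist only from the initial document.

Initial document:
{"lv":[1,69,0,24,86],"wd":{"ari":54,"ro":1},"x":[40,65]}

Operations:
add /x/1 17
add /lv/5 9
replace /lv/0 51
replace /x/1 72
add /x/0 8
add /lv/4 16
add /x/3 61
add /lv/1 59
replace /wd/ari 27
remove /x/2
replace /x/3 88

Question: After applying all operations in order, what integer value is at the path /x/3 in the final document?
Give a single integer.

Answer: 88

Derivation:
After op 1 (add /x/1 17): {"lv":[1,69,0,24,86],"wd":{"ari":54,"ro":1},"x":[40,17,65]}
After op 2 (add /lv/5 9): {"lv":[1,69,0,24,86,9],"wd":{"ari":54,"ro":1},"x":[40,17,65]}
After op 3 (replace /lv/0 51): {"lv":[51,69,0,24,86,9],"wd":{"ari":54,"ro":1},"x":[40,17,65]}
After op 4 (replace /x/1 72): {"lv":[51,69,0,24,86,9],"wd":{"ari":54,"ro":1},"x":[40,72,65]}
After op 5 (add /x/0 8): {"lv":[51,69,0,24,86,9],"wd":{"ari":54,"ro":1},"x":[8,40,72,65]}
After op 6 (add /lv/4 16): {"lv":[51,69,0,24,16,86,9],"wd":{"ari":54,"ro":1},"x":[8,40,72,65]}
After op 7 (add /x/3 61): {"lv":[51,69,0,24,16,86,9],"wd":{"ari":54,"ro":1},"x":[8,40,72,61,65]}
After op 8 (add /lv/1 59): {"lv":[51,59,69,0,24,16,86,9],"wd":{"ari":54,"ro":1},"x":[8,40,72,61,65]}
After op 9 (replace /wd/ari 27): {"lv":[51,59,69,0,24,16,86,9],"wd":{"ari":27,"ro":1},"x":[8,40,72,61,65]}
After op 10 (remove /x/2): {"lv":[51,59,69,0,24,16,86,9],"wd":{"ari":27,"ro":1},"x":[8,40,61,65]}
After op 11 (replace /x/3 88): {"lv":[51,59,69,0,24,16,86,9],"wd":{"ari":27,"ro":1},"x":[8,40,61,88]}
Value at /x/3: 88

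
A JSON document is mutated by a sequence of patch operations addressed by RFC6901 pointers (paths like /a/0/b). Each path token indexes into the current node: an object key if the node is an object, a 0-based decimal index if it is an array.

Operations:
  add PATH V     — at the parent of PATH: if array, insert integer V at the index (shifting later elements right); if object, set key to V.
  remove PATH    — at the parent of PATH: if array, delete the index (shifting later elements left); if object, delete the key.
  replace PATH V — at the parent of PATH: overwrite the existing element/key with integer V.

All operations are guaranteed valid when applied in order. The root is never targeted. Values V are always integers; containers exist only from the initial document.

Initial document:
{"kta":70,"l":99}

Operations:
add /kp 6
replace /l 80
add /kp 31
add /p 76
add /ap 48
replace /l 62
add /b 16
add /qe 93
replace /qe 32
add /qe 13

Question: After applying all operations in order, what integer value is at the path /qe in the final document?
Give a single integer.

After op 1 (add /kp 6): {"kp":6,"kta":70,"l":99}
After op 2 (replace /l 80): {"kp":6,"kta":70,"l":80}
After op 3 (add /kp 31): {"kp":31,"kta":70,"l":80}
After op 4 (add /p 76): {"kp":31,"kta":70,"l":80,"p":76}
After op 5 (add /ap 48): {"ap":48,"kp":31,"kta":70,"l":80,"p":76}
After op 6 (replace /l 62): {"ap":48,"kp":31,"kta":70,"l":62,"p":76}
After op 7 (add /b 16): {"ap":48,"b":16,"kp":31,"kta":70,"l":62,"p":76}
After op 8 (add /qe 93): {"ap":48,"b":16,"kp":31,"kta":70,"l":62,"p":76,"qe":93}
After op 9 (replace /qe 32): {"ap":48,"b":16,"kp":31,"kta":70,"l":62,"p":76,"qe":32}
After op 10 (add /qe 13): {"ap":48,"b":16,"kp":31,"kta":70,"l":62,"p":76,"qe":13}
Value at /qe: 13

Answer: 13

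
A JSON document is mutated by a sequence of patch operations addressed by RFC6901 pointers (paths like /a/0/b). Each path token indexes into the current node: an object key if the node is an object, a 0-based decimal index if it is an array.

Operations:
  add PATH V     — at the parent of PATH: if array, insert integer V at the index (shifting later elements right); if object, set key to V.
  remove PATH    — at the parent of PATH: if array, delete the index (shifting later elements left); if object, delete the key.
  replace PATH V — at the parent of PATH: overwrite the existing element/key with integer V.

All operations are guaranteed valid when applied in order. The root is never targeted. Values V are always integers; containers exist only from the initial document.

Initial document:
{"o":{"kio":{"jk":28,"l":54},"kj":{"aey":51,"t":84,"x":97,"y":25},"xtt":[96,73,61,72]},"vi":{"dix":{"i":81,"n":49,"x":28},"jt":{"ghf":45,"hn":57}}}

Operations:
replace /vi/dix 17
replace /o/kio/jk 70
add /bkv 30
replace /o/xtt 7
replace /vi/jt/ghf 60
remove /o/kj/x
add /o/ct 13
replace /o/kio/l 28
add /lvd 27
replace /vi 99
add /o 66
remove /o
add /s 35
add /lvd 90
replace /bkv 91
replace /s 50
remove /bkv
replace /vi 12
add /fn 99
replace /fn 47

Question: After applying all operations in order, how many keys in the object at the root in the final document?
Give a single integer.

Answer: 4

Derivation:
After op 1 (replace /vi/dix 17): {"o":{"kio":{"jk":28,"l":54},"kj":{"aey":51,"t":84,"x":97,"y":25},"xtt":[96,73,61,72]},"vi":{"dix":17,"jt":{"ghf":45,"hn":57}}}
After op 2 (replace /o/kio/jk 70): {"o":{"kio":{"jk":70,"l":54},"kj":{"aey":51,"t":84,"x":97,"y":25},"xtt":[96,73,61,72]},"vi":{"dix":17,"jt":{"ghf":45,"hn":57}}}
After op 3 (add /bkv 30): {"bkv":30,"o":{"kio":{"jk":70,"l":54},"kj":{"aey":51,"t":84,"x":97,"y":25},"xtt":[96,73,61,72]},"vi":{"dix":17,"jt":{"ghf":45,"hn":57}}}
After op 4 (replace /o/xtt 7): {"bkv":30,"o":{"kio":{"jk":70,"l":54},"kj":{"aey":51,"t":84,"x":97,"y":25},"xtt":7},"vi":{"dix":17,"jt":{"ghf":45,"hn":57}}}
After op 5 (replace /vi/jt/ghf 60): {"bkv":30,"o":{"kio":{"jk":70,"l":54},"kj":{"aey":51,"t":84,"x":97,"y":25},"xtt":7},"vi":{"dix":17,"jt":{"ghf":60,"hn":57}}}
After op 6 (remove /o/kj/x): {"bkv":30,"o":{"kio":{"jk":70,"l":54},"kj":{"aey":51,"t":84,"y":25},"xtt":7},"vi":{"dix":17,"jt":{"ghf":60,"hn":57}}}
After op 7 (add /o/ct 13): {"bkv":30,"o":{"ct":13,"kio":{"jk":70,"l":54},"kj":{"aey":51,"t":84,"y":25},"xtt":7},"vi":{"dix":17,"jt":{"ghf":60,"hn":57}}}
After op 8 (replace /o/kio/l 28): {"bkv":30,"o":{"ct":13,"kio":{"jk":70,"l":28},"kj":{"aey":51,"t":84,"y":25},"xtt":7},"vi":{"dix":17,"jt":{"ghf":60,"hn":57}}}
After op 9 (add /lvd 27): {"bkv":30,"lvd":27,"o":{"ct":13,"kio":{"jk":70,"l":28},"kj":{"aey":51,"t":84,"y":25},"xtt":7},"vi":{"dix":17,"jt":{"ghf":60,"hn":57}}}
After op 10 (replace /vi 99): {"bkv":30,"lvd":27,"o":{"ct":13,"kio":{"jk":70,"l":28},"kj":{"aey":51,"t":84,"y":25},"xtt":7},"vi":99}
After op 11 (add /o 66): {"bkv":30,"lvd":27,"o":66,"vi":99}
After op 12 (remove /o): {"bkv":30,"lvd":27,"vi":99}
After op 13 (add /s 35): {"bkv":30,"lvd":27,"s":35,"vi":99}
After op 14 (add /lvd 90): {"bkv":30,"lvd":90,"s":35,"vi":99}
After op 15 (replace /bkv 91): {"bkv":91,"lvd":90,"s":35,"vi":99}
After op 16 (replace /s 50): {"bkv":91,"lvd":90,"s":50,"vi":99}
After op 17 (remove /bkv): {"lvd":90,"s":50,"vi":99}
After op 18 (replace /vi 12): {"lvd":90,"s":50,"vi":12}
After op 19 (add /fn 99): {"fn":99,"lvd":90,"s":50,"vi":12}
After op 20 (replace /fn 47): {"fn":47,"lvd":90,"s":50,"vi":12}
Size at the root: 4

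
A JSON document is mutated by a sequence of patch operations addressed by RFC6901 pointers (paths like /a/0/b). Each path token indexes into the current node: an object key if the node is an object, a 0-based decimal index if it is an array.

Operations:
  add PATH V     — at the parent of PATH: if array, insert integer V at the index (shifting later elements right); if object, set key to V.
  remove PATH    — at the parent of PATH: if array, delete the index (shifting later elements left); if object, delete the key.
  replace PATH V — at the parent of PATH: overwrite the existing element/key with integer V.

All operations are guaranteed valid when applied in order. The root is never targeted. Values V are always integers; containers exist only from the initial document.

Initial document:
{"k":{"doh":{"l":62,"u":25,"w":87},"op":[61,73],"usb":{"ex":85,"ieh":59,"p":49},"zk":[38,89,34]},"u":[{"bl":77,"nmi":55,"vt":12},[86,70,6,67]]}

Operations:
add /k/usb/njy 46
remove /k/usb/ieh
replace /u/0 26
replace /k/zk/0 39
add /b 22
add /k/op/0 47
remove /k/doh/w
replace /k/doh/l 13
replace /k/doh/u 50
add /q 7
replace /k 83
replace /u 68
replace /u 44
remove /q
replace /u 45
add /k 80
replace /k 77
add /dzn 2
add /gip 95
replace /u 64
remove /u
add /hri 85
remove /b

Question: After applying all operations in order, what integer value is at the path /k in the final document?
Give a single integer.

After op 1 (add /k/usb/njy 46): {"k":{"doh":{"l":62,"u":25,"w":87},"op":[61,73],"usb":{"ex":85,"ieh":59,"njy":46,"p":49},"zk":[38,89,34]},"u":[{"bl":77,"nmi":55,"vt":12},[86,70,6,67]]}
After op 2 (remove /k/usb/ieh): {"k":{"doh":{"l":62,"u":25,"w":87},"op":[61,73],"usb":{"ex":85,"njy":46,"p":49},"zk":[38,89,34]},"u":[{"bl":77,"nmi":55,"vt":12},[86,70,6,67]]}
After op 3 (replace /u/0 26): {"k":{"doh":{"l":62,"u":25,"w":87},"op":[61,73],"usb":{"ex":85,"njy":46,"p":49},"zk":[38,89,34]},"u":[26,[86,70,6,67]]}
After op 4 (replace /k/zk/0 39): {"k":{"doh":{"l":62,"u":25,"w":87},"op":[61,73],"usb":{"ex":85,"njy":46,"p":49},"zk":[39,89,34]},"u":[26,[86,70,6,67]]}
After op 5 (add /b 22): {"b":22,"k":{"doh":{"l":62,"u":25,"w":87},"op":[61,73],"usb":{"ex":85,"njy":46,"p":49},"zk":[39,89,34]},"u":[26,[86,70,6,67]]}
After op 6 (add /k/op/0 47): {"b":22,"k":{"doh":{"l":62,"u":25,"w":87},"op":[47,61,73],"usb":{"ex":85,"njy":46,"p":49},"zk":[39,89,34]},"u":[26,[86,70,6,67]]}
After op 7 (remove /k/doh/w): {"b":22,"k":{"doh":{"l":62,"u":25},"op":[47,61,73],"usb":{"ex":85,"njy":46,"p":49},"zk":[39,89,34]},"u":[26,[86,70,6,67]]}
After op 8 (replace /k/doh/l 13): {"b":22,"k":{"doh":{"l":13,"u":25},"op":[47,61,73],"usb":{"ex":85,"njy":46,"p":49},"zk":[39,89,34]},"u":[26,[86,70,6,67]]}
After op 9 (replace /k/doh/u 50): {"b":22,"k":{"doh":{"l":13,"u":50},"op":[47,61,73],"usb":{"ex":85,"njy":46,"p":49},"zk":[39,89,34]},"u":[26,[86,70,6,67]]}
After op 10 (add /q 7): {"b":22,"k":{"doh":{"l":13,"u":50},"op":[47,61,73],"usb":{"ex":85,"njy":46,"p":49},"zk":[39,89,34]},"q":7,"u":[26,[86,70,6,67]]}
After op 11 (replace /k 83): {"b":22,"k":83,"q":7,"u":[26,[86,70,6,67]]}
After op 12 (replace /u 68): {"b":22,"k":83,"q":7,"u":68}
After op 13 (replace /u 44): {"b":22,"k":83,"q":7,"u":44}
After op 14 (remove /q): {"b":22,"k":83,"u":44}
After op 15 (replace /u 45): {"b":22,"k":83,"u":45}
After op 16 (add /k 80): {"b":22,"k":80,"u":45}
After op 17 (replace /k 77): {"b":22,"k":77,"u":45}
After op 18 (add /dzn 2): {"b":22,"dzn":2,"k":77,"u":45}
After op 19 (add /gip 95): {"b":22,"dzn":2,"gip":95,"k":77,"u":45}
After op 20 (replace /u 64): {"b":22,"dzn":2,"gip":95,"k":77,"u":64}
After op 21 (remove /u): {"b":22,"dzn":2,"gip":95,"k":77}
After op 22 (add /hri 85): {"b":22,"dzn":2,"gip":95,"hri":85,"k":77}
After op 23 (remove /b): {"dzn":2,"gip":95,"hri":85,"k":77}
Value at /k: 77

Answer: 77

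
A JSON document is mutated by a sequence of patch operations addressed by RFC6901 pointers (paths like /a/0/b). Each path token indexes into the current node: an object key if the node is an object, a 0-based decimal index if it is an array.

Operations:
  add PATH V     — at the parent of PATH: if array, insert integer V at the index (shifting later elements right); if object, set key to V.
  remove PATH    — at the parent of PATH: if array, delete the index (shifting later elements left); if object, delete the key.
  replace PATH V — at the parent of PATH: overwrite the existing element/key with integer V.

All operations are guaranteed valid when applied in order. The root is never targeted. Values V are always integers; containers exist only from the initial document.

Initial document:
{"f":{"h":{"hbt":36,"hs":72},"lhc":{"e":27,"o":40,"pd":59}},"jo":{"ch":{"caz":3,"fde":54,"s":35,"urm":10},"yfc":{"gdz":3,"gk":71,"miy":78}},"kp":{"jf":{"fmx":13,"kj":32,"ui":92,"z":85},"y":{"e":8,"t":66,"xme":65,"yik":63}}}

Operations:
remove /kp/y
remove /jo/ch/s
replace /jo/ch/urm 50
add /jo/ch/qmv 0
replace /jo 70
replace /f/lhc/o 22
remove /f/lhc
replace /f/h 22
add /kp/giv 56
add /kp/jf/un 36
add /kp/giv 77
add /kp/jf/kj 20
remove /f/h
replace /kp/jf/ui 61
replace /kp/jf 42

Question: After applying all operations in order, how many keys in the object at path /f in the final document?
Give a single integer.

Answer: 0

Derivation:
After op 1 (remove /kp/y): {"f":{"h":{"hbt":36,"hs":72},"lhc":{"e":27,"o":40,"pd":59}},"jo":{"ch":{"caz":3,"fde":54,"s":35,"urm":10},"yfc":{"gdz":3,"gk":71,"miy":78}},"kp":{"jf":{"fmx":13,"kj":32,"ui":92,"z":85}}}
After op 2 (remove /jo/ch/s): {"f":{"h":{"hbt":36,"hs":72},"lhc":{"e":27,"o":40,"pd":59}},"jo":{"ch":{"caz":3,"fde":54,"urm":10},"yfc":{"gdz":3,"gk":71,"miy":78}},"kp":{"jf":{"fmx":13,"kj":32,"ui":92,"z":85}}}
After op 3 (replace /jo/ch/urm 50): {"f":{"h":{"hbt":36,"hs":72},"lhc":{"e":27,"o":40,"pd":59}},"jo":{"ch":{"caz":3,"fde":54,"urm":50},"yfc":{"gdz":3,"gk":71,"miy":78}},"kp":{"jf":{"fmx":13,"kj":32,"ui":92,"z":85}}}
After op 4 (add /jo/ch/qmv 0): {"f":{"h":{"hbt":36,"hs":72},"lhc":{"e":27,"o":40,"pd":59}},"jo":{"ch":{"caz":3,"fde":54,"qmv":0,"urm":50},"yfc":{"gdz":3,"gk":71,"miy":78}},"kp":{"jf":{"fmx":13,"kj":32,"ui":92,"z":85}}}
After op 5 (replace /jo 70): {"f":{"h":{"hbt":36,"hs":72},"lhc":{"e":27,"o":40,"pd":59}},"jo":70,"kp":{"jf":{"fmx":13,"kj":32,"ui":92,"z":85}}}
After op 6 (replace /f/lhc/o 22): {"f":{"h":{"hbt":36,"hs":72},"lhc":{"e":27,"o":22,"pd":59}},"jo":70,"kp":{"jf":{"fmx":13,"kj":32,"ui":92,"z":85}}}
After op 7 (remove /f/lhc): {"f":{"h":{"hbt":36,"hs":72}},"jo":70,"kp":{"jf":{"fmx":13,"kj":32,"ui":92,"z":85}}}
After op 8 (replace /f/h 22): {"f":{"h":22},"jo":70,"kp":{"jf":{"fmx":13,"kj":32,"ui":92,"z":85}}}
After op 9 (add /kp/giv 56): {"f":{"h":22},"jo":70,"kp":{"giv":56,"jf":{"fmx":13,"kj":32,"ui":92,"z":85}}}
After op 10 (add /kp/jf/un 36): {"f":{"h":22},"jo":70,"kp":{"giv":56,"jf":{"fmx":13,"kj":32,"ui":92,"un":36,"z":85}}}
After op 11 (add /kp/giv 77): {"f":{"h":22},"jo":70,"kp":{"giv":77,"jf":{"fmx":13,"kj":32,"ui":92,"un":36,"z":85}}}
After op 12 (add /kp/jf/kj 20): {"f":{"h":22},"jo":70,"kp":{"giv":77,"jf":{"fmx":13,"kj":20,"ui":92,"un":36,"z":85}}}
After op 13 (remove /f/h): {"f":{},"jo":70,"kp":{"giv":77,"jf":{"fmx":13,"kj":20,"ui":92,"un":36,"z":85}}}
After op 14 (replace /kp/jf/ui 61): {"f":{},"jo":70,"kp":{"giv":77,"jf":{"fmx":13,"kj":20,"ui":61,"un":36,"z":85}}}
After op 15 (replace /kp/jf 42): {"f":{},"jo":70,"kp":{"giv":77,"jf":42}}
Size at path /f: 0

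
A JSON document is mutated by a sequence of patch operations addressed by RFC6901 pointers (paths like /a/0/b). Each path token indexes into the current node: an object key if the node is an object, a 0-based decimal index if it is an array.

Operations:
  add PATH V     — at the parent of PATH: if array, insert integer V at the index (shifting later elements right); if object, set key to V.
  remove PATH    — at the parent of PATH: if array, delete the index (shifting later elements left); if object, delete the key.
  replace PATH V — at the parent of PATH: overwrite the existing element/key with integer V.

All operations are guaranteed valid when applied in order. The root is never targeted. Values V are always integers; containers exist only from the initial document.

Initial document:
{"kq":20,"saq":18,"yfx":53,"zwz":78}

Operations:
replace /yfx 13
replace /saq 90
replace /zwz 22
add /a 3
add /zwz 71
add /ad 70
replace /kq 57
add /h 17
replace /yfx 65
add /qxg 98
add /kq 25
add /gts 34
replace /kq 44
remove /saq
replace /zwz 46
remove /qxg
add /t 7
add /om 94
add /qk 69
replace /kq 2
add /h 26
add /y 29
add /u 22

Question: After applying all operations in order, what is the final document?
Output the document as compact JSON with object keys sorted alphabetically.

After op 1 (replace /yfx 13): {"kq":20,"saq":18,"yfx":13,"zwz":78}
After op 2 (replace /saq 90): {"kq":20,"saq":90,"yfx":13,"zwz":78}
After op 3 (replace /zwz 22): {"kq":20,"saq":90,"yfx":13,"zwz":22}
After op 4 (add /a 3): {"a":3,"kq":20,"saq":90,"yfx":13,"zwz":22}
After op 5 (add /zwz 71): {"a":3,"kq":20,"saq":90,"yfx":13,"zwz":71}
After op 6 (add /ad 70): {"a":3,"ad":70,"kq":20,"saq":90,"yfx":13,"zwz":71}
After op 7 (replace /kq 57): {"a":3,"ad":70,"kq":57,"saq":90,"yfx":13,"zwz":71}
After op 8 (add /h 17): {"a":3,"ad":70,"h":17,"kq":57,"saq":90,"yfx":13,"zwz":71}
After op 9 (replace /yfx 65): {"a":3,"ad":70,"h":17,"kq":57,"saq":90,"yfx":65,"zwz":71}
After op 10 (add /qxg 98): {"a":3,"ad":70,"h":17,"kq":57,"qxg":98,"saq":90,"yfx":65,"zwz":71}
After op 11 (add /kq 25): {"a":3,"ad":70,"h":17,"kq":25,"qxg":98,"saq":90,"yfx":65,"zwz":71}
After op 12 (add /gts 34): {"a":3,"ad":70,"gts":34,"h":17,"kq":25,"qxg":98,"saq":90,"yfx":65,"zwz":71}
After op 13 (replace /kq 44): {"a":3,"ad":70,"gts":34,"h":17,"kq":44,"qxg":98,"saq":90,"yfx":65,"zwz":71}
After op 14 (remove /saq): {"a":3,"ad":70,"gts":34,"h":17,"kq":44,"qxg":98,"yfx":65,"zwz":71}
After op 15 (replace /zwz 46): {"a":3,"ad":70,"gts":34,"h":17,"kq":44,"qxg":98,"yfx":65,"zwz":46}
After op 16 (remove /qxg): {"a":3,"ad":70,"gts":34,"h":17,"kq":44,"yfx":65,"zwz":46}
After op 17 (add /t 7): {"a":3,"ad":70,"gts":34,"h":17,"kq":44,"t":7,"yfx":65,"zwz":46}
After op 18 (add /om 94): {"a":3,"ad":70,"gts":34,"h":17,"kq":44,"om":94,"t":7,"yfx":65,"zwz":46}
After op 19 (add /qk 69): {"a":3,"ad":70,"gts":34,"h":17,"kq":44,"om":94,"qk":69,"t":7,"yfx":65,"zwz":46}
After op 20 (replace /kq 2): {"a":3,"ad":70,"gts":34,"h":17,"kq":2,"om":94,"qk":69,"t":7,"yfx":65,"zwz":46}
After op 21 (add /h 26): {"a":3,"ad":70,"gts":34,"h":26,"kq":2,"om":94,"qk":69,"t":7,"yfx":65,"zwz":46}
After op 22 (add /y 29): {"a":3,"ad":70,"gts":34,"h":26,"kq":2,"om":94,"qk":69,"t":7,"y":29,"yfx":65,"zwz":46}
After op 23 (add /u 22): {"a":3,"ad":70,"gts":34,"h":26,"kq":2,"om":94,"qk":69,"t":7,"u":22,"y":29,"yfx":65,"zwz":46}

Answer: {"a":3,"ad":70,"gts":34,"h":26,"kq":2,"om":94,"qk":69,"t":7,"u":22,"y":29,"yfx":65,"zwz":46}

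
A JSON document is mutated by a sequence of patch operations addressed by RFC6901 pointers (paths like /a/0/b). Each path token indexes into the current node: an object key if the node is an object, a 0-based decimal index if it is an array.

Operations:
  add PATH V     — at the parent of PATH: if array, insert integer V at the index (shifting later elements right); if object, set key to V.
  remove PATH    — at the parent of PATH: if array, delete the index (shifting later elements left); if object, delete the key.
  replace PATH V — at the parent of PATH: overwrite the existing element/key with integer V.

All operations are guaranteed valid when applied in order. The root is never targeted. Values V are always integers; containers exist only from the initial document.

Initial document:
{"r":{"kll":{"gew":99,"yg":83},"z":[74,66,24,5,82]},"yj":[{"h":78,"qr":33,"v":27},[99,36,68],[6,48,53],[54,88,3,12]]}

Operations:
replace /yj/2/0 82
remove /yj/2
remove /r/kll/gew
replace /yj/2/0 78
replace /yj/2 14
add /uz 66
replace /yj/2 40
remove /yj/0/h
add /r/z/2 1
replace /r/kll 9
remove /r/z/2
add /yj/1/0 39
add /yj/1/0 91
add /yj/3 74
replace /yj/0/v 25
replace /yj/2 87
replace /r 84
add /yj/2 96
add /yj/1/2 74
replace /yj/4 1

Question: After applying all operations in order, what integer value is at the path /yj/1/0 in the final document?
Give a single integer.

After op 1 (replace /yj/2/0 82): {"r":{"kll":{"gew":99,"yg":83},"z":[74,66,24,5,82]},"yj":[{"h":78,"qr":33,"v":27},[99,36,68],[82,48,53],[54,88,3,12]]}
After op 2 (remove /yj/2): {"r":{"kll":{"gew":99,"yg":83},"z":[74,66,24,5,82]},"yj":[{"h":78,"qr":33,"v":27},[99,36,68],[54,88,3,12]]}
After op 3 (remove /r/kll/gew): {"r":{"kll":{"yg":83},"z":[74,66,24,5,82]},"yj":[{"h":78,"qr":33,"v":27},[99,36,68],[54,88,3,12]]}
After op 4 (replace /yj/2/0 78): {"r":{"kll":{"yg":83},"z":[74,66,24,5,82]},"yj":[{"h":78,"qr":33,"v":27},[99,36,68],[78,88,3,12]]}
After op 5 (replace /yj/2 14): {"r":{"kll":{"yg":83},"z":[74,66,24,5,82]},"yj":[{"h":78,"qr":33,"v":27},[99,36,68],14]}
After op 6 (add /uz 66): {"r":{"kll":{"yg":83},"z":[74,66,24,5,82]},"uz":66,"yj":[{"h":78,"qr":33,"v":27},[99,36,68],14]}
After op 7 (replace /yj/2 40): {"r":{"kll":{"yg":83},"z":[74,66,24,5,82]},"uz":66,"yj":[{"h":78,"qr":33,"v":27},[99,36,68],40]}
After op 8 (remove /yj/0/h): {"r":{"kll":{"yg":83},"z":[74,66,24,5,82]},"uz":66,"yj":[{"qr":33,"v":27},[99,36,68],40]}
After op 9 (add /r/z/2 1): {"r":{"kll":{"yg":83},"z":[74,66,1,24,5,82]},"uz":66,"yj":[{"qr":33,"v":27},[99,36,68],40]}
After op 10 (replace /r/kll 9): {"r":{"kll":9,"z":[74,66,1,24,5,82]},"uz":66,"yj":[{"qr":33,"v":27},[99,36,68],40]}
After op 11 (remove /r/z/2): {"r":{"kll":9,"z":[74,66,24,5,82]},"uz":66,"yj":[{"qr":33,"v":27},[99,36,68],40]}
After op 12 (add /yj/1/0 39): {"r":{"kll":9,"z":[74,66,24,5,82]},"uz":66,"yj":[{"qr":33,"v":27},[39,99,36,68],40]}
After op 13 (add /yj/1/0 91): {"r":{"kll":9,"z":[74,66,24,5,82]},"uz":66,"yj":[{"qr":33,"v":27},[91,39,99,36,68],40]}
After op 14 (add /yj/3 74): {"r":{"kll":9,"z":[74,66,24,5,82]},"uz":66,"yj":[{"qr":33,"v":27},[91,39,99,36,68],40,74]}
After op 15 (replace /yj/0/v 25): {"r":{"kll":9,"z":[74,66,24,5,82]},"uz":66,"yj":[{"qr":33,"v":25},[91,39,99,36,68],40,74]}
After op 16 (replace /yj/2 87): {"r":{"kll":9,"z":[74,66,24,5,82]},"uz":66,"yj":[{"qr":33,"v":25},[91,39,99,36,68],87,74]}
After op 17 (replace /r 84): {"r":84,"uz":66,"yj":[{"qr":33,"v":25},[91,39,99,36,68],87,74]}
After op 18 (add /yj/2 96): {"r":84,"uz":66,"yj":[{"qr":33,"v":25},[91,39,99,36,68],96,87,74]}
After op 19 (add /yj/1/2 74): {"r":84,"uz":66,"yj":[{"qr":33,"v":25},[91,39,74,99,36,68],96,87,74]}
After op 20 (replace /yj/4 1): {"r":84,"uz":66,"yj":[{"qr":33,"v":25},[91,39,74,99,36,68],96,87,1]}
Value at /yj/1/0: 91

Answer: 91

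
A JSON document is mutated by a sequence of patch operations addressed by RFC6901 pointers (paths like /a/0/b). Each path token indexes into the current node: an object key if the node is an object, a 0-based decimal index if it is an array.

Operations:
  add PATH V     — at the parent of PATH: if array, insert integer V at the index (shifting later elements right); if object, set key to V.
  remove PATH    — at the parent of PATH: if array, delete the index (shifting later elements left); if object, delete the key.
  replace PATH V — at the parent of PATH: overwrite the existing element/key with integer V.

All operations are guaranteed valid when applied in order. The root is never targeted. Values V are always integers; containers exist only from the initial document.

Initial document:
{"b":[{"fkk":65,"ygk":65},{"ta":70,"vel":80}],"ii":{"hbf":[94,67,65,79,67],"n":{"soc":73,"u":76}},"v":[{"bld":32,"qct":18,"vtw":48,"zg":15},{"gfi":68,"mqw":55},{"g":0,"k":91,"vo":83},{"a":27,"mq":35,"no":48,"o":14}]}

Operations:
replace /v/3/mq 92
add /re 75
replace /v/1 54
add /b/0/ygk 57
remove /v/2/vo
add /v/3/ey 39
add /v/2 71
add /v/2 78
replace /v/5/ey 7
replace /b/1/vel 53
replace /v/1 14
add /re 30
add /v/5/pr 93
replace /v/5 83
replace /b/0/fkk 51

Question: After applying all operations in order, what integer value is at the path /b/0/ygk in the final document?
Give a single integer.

After op 1 (replace /v/3/mq 92): {"b":[{"fkk":65,"ygk":65},{"ta":70,"vel":80}],"ii":{"hbf":[94,67,65,79,67],"n":{"soc":73,"u":76}},"v":[{"bld":32,"qct":18,"vtw":48,"zg":15},{"gfi":68,"mqw":55},{"g":0,"k":91,"vo":83},{"a":27,"mq":92,"no":48,"o":14}]}
After op 2 (add /re 75): {"b":[{"fkk":65,"ygk":65},{"ta":70,"vel":80}],"ii":{"hbf":[94,67,65,79,67],"n":{"soc":73,"u":76}},"re":75,"v":[{"bld":32,"qct":18,"vtw":48,"zg":15},{"gfi":68,"mqw":55},{"g":0,"k":91,"vo":83},{"a":27,"mq":92,"no":48,"o":14}]}
After op 3 (replace /v/1 54): {"b":[{"fkk":65,"ygk":65},{"ta":70,"vel":80}],"ii":{"hbf":[94,67,65,79,67],"n":{"soc":73,"u":76}},"re":75,"v":[{"bld":32,"qct":18,"vtw":48,"zg":15},54,{"g":0,"k":91,"vo":83},{"a":27,"mq":92,"no":48,"o":14}]}
After op 4 (add /b/0/ygk 57): {"b":[{"fkk":65,"ygk":57},{"ta":70,"vel":80}],"ii":{"hbf":[94,67,65,79,67],"n":{"soc":73,"u":76}},"re":75,"v":[{"bld":32,"qct":18,"vtw":48,"zg":15},54,{"g":0,"k":91,"vo":83},{"a":27,"mq":92,"no":48,"o":14}]}
After op 5 (remove /v/2/vo): {"b":[{"fkk":65,"ygk":57},{"ta":70,"vel":80}],"ii":{"hbf":[94,67,65,79,67],"n":{"soc":73,"u":76}},"re":75,"v":[{"bld":32,"qct":18,"vtw":48,"zg":15},54,{"g":0,"k":91},{"a":27,"mq":92,"no":48,"o":14}]}
After op 6 (add /v/3/ey 39): {"b":[{"fkk":65,"ygk":57},{"ta":70,"vel":80}],"ii":{"hbf":[94,67,65,79,67],"n":{"soc":73,"u":76}},"re":75,"v":[{"bld":32,"qct":18,"vtw":48,"zg":15},54,{"g":0,"k":91},{"a":27,"ey":39,"mq":92,"no":48,"o":14}]}
After op 7 (add /v/2 71): {"b":[{"fkk":65,"ygk":57},{"ta":70,"vel":80}],"ii":{"hbf":[94,67,65,79,67],"n":{"soc":73,"u":76}},"re":75,"v":[{"bld":32,"qct":18,"vtw":48,"zg":15},54,71,{"g":0,"k":91},{"a":27,"ey":39,"mq":92,"no":48,"o":14}]}
After op 8 (add /v/2 78): {"b":[{"fkk":65,"ygk":57},{"ta":70,"vel":80}],"ii":{"hbf":[94,67,65,79,67],"n":{"soc":73,"u":76}},"re":75,"v":[{"bld":32,"qct":18,"vtw":48,"zg":15},54,78,71,{"g":0,"k":91},{"a":27,"ey":39,"mq":92,"no":48,"o":14}]}
After op 9 (replace /v/5/ey 7): {"b":[{"fkk":65,"ygk":57},{"ta":70,"vel":80}],"ii":{"hbf":[94,67,65,79,67],"n":{"soc":73,"u":76}},"re":75,"v":[{"bld":32,"qct":18,"vtw":48,"zg":15},54,78,71,{"g":0,"k":91},{"a":27,"ey":7,"mq":92,"no":48,"o":14}]}
After op 10 (replace /b/1/vel 53): {"b":[{"fkk":65,"ygk":57},{"ta":70,"vel":53}],"ii":{"hbf":[94,67,65,79,67],"n":{"soc":73,"u":76}},"re":75,"v":[{"bld":32,"qct":18,"vtw":48,"zg":15},54,78,71,{"g":0,"k":91},{"a":27,"ey":7,"mq":92,"no":48,"o":14}]}
After op 11 (replace /v/1 14): {"b":[{"fkk":65,"ygk":57},{"ta":70,"vel":53}],"ii":{"hbf":[94,67,65,79,67],"n":{"soc":73,"u":76}},"re":75,"v":[{"bld":32,"qct":18,"vtw":48,"zg":15},14,78,71,{"g":0,"k":91},{"a":27,"ey":7,"mq":92,"no":48,"o":14}]}
After op 12 (add /re 30): {"b":[{"fkk":65,"ygk":57},{"ta":70,"vel":53}],"ii":{"hbf":[94,67,65,79,67],"n":{"soc":73,"u":76}},"re":30,"v":[{"bld":32,"qct":18,"vtw":48,"zg":15},14,78,71,{"g":0,"k":91},{"a":27,"ey":7,"mq":92,"no":48,"o":14}]}
After op 13 (add /v/5/pr 93): {"b":[{"fkk":65,"ygk":57},{"ta":70,"vel":53}],"ii":{"hbf":[94,67,65,79,67],"n":{"soc":73,"u":76}},"re":30,"v":[{"bld":32,"qct":18,"vtw":48,"zg":15},14,78,71,{"g":0,"k":91},{"a":27,"ey":7,"mq":92,"no":48,"o":14,"pr":93}]}
After op 14 (replace /v/5 83): {"b":[{"fkk":65,"ygk":57},{"ta":70,"vel":53}],"ii":{"hbf":[94,67,65,79,67],"n":{"soc":73,"u":76}},"re":30,"v":[{"bld":32,"qct":18,"vtw":48,"zg":15},14,78,71,{"g":0,"k":91},83]}
After op 15 (replace /b/0/fkk 51): {"b":[{"fkk":51,"ygk":57},{"ta":70,"vel":53}],"ii":{"hbf":[94,67,65,79,67],"n":{"soc":73,"u":76}},"re":30,"v":[{"bld":32,"qct":18,"vtw":48,"zg":15},14,78,71,{"g":0,"k":91},83]}
Value at /b/0/ygk: 57

Answer: 57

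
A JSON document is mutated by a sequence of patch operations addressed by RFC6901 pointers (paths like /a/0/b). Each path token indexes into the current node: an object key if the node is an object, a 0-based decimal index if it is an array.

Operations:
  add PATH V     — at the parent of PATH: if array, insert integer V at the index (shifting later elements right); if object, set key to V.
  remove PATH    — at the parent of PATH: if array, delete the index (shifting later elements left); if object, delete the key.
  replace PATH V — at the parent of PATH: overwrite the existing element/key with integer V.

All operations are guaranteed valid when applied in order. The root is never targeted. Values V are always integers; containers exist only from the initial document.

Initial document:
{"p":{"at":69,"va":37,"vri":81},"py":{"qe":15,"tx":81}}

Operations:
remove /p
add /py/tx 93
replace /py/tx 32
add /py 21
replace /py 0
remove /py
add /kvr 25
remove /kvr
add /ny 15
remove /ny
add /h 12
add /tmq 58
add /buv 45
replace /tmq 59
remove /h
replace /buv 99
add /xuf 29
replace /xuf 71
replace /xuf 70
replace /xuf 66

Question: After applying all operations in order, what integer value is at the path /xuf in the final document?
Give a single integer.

After op 1 (remove /p): {"py":{"qe":15,"tx":81}}
After op 2 (add /py/tx 93): {"py":{"qe":15,"tx":93}}
After op 3 (replace /py/tx 32): {"py":{"qe":15,"tx":32}}
After op 4 (add /py 21): {"py":21}
After op 5 (replace /py 0): {"py":0}
After op 6 (remove /py): {}
After op 7 (add /kvr 25): {"kvr":25}
After op 8 (remove /kvr): {}
After op 9 (add /ny 15): {"ny":15}
After op 10 (remove /ny): {}
After op 11 (add /h 12): {"h":12}
After op 12 (add /tmq 58): {"h":12,"tmq":58}
After op 13 (add /buv 45): {"buv":45,"h":12,"tmq":58}
After op 14 (replace /tmq 59): {"buv":45,"h":12,"tmq":59}
After op 15 (remove /h): {"buv":45,"tmq":59}
After op 16 (replace /buv 99): {"buv":99,"tmq":59}
After op 17 (add /xuf 29): {"buv":99,"tmq":59,"xuf":29}
After op 18 (replace /xuf 71): {"buv":99,"tmq":59,"xuf":71}
After op 19 (replace /xuf 70): {"buv":99,"tmq":59,"xuf":70}
After op 20 (replace /xuf 66): {"buv":99,"tmq":59,"xuf":66}
Value at /xuf: 66

Answer: 66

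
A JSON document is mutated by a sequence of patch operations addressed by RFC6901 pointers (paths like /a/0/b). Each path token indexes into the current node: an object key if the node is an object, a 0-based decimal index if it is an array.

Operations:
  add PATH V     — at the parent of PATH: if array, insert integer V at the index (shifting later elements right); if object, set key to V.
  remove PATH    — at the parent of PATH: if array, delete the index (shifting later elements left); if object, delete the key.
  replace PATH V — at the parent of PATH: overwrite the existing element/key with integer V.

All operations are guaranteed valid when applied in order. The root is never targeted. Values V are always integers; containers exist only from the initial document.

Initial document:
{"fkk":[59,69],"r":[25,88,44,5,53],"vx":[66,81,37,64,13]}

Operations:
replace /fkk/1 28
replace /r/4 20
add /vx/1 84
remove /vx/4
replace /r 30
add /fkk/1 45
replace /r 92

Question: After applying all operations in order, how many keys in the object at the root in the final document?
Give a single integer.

After op 1 (replace /fkk/1 28): {"fkk":[59,28],"r":[25,88,44,5,53],"vx":[66,81,37,64,13]}
After op 2 (replace /r/4 20): {"fkk":[59,28],"r":[25,88,44,5,20],"vx":[66,81,37,64,13]}
After op 3 (add /vx/1 84): {"fkk":[59,28],"r":[25,88,44,5,20],"vx":[66,84,81,37,64,13]}
After op 4 (remove /vx/4): {"fkk":[59,28],"r":[25,88,44,5,20],"vx":[66,84,81,37,13]}
After op 5 (replace /r 30): {"fkk":[59,28],"r":30,"vx":[66,84,81,37,13]}
After op 6 (add /fkk/1 45): {"fkk":[59,45,28],"r":30,"vx":[66,84,81,37,13]}
After op 7 (replace /r 92): {"fkk":[59,45,28],"r":92,"vx":[66,84,81,37,13]}
Size at the root: 3

Answer: 3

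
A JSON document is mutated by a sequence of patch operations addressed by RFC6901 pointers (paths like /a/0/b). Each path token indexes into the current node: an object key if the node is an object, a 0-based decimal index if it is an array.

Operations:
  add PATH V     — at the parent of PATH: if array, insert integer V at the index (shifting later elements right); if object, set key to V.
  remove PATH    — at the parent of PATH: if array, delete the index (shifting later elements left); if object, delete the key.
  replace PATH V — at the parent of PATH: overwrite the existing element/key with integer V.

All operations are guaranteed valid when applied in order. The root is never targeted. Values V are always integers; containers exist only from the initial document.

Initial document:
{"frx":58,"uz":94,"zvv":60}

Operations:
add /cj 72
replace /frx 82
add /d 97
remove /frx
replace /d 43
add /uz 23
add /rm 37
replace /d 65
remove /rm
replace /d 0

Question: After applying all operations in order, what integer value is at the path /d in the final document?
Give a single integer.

Answer: 0

Derivation:
After op 1 (add /cj 72): {"cj":72,"frx":58,"uz":94,"zvv":60}
After op 2 (replace /frx 82): {"cj":72,"frx":82,"uz":94,"zvv":60}
After op 3 (add /d 97): {"cj":72,"d":97,"frx":82,"uz":94,"zvv":60}
After op 4 (remove /frx): {"cj":72,"d":97,"uz":94,"zvv":60}
After op 5 (replace /d 43): {"cj":72,"d":43,"uz":94,"zvv":60}
After op 6 (add /uz 23): {"cj":72,"d":43,"uz":23,"zvv":60}
After op 7 (add /rm 37): {"cj":72,"d":43,"rm":37,"uz":23,"zvv":60}
After op 8 (replace /d 65): {"cj":72,"d":65,"rm":37,"uz":23,"zvv":60}
After op 9 (remove /rm): {"cj":72,"d":65,"uz":23,"zvv":60}
After op 10 (replace /d 0): {"cj":72,"d":0,"uz":23,"zvv":60}
Value at /d: 0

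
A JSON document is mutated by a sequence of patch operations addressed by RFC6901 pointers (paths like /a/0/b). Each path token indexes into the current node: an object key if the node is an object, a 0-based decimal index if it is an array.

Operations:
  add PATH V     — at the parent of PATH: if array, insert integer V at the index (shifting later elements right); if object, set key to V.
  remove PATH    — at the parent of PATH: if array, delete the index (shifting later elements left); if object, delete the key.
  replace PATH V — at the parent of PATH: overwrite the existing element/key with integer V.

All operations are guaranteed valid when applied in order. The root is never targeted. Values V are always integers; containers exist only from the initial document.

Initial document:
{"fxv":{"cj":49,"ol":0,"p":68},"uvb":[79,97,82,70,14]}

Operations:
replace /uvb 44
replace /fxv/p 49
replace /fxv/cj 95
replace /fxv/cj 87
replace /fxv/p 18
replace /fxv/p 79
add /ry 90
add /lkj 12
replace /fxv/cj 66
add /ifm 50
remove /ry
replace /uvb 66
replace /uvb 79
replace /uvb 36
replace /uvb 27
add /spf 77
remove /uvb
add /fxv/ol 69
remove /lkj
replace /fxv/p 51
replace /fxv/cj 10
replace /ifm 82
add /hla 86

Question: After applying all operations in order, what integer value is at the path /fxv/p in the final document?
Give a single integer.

Answer: 51

Derivation:
After op 1 (replace /uvb 44): {"fxv":{"cj":49,"ol":0,"p":68},"uvb":44}
After op 2 (replace /fxv/p 49): {"fxv":{"cj":49,"ol":0,"p":49},"uvb":44}
After op 3 (replace /fxv/cj 95): {"fxv":{"cj":95,"ol":0,"p":49},"uvb":44}
After op 4 (replace /fxv/cj 87): {"fxv":{"cj":87,"ol":0,"p":49},"uvb":44}
After op 5 (replace /fxv/p 18): {"fxv":{"cj":87,"ol":0,"p":18},"uvb":44}
After op 6 (replace /fxv/p 79): {"fxv":{"cj":87,"ol":0,"p":79},"uvb":44}
After op 7 (add /ry 90): {"fxv":{"cj":87,"ol":0,"p":79},"ry":90,"uvb":44}
After op 8 (add /lkj 12): {"fxv":{"cj":87,"ol":0,"p":79},"lkj":12,"ry":90,"uvb":44}
After op 9 (replace /fxv/cj 66): {"fxv":{"cj":66,"ol":0,"p":79},"lkj":12,"ry":90,"uvb":44}
After op 10 (add /ifm 50): {"fxv":{"cj":66,"ol":0,"p":79},"ifm":50,"lkj":12,"ry":90,"uvb":44}
After op 11 (remove /ry): {"fxv":{"cj":66,"ol":0,"p":79},"ifm":50,"lkj":12,"uvb":44}
After op 12 (replace /uvb 66): {"fxv":{"cj":66,"ol":0,"p":79},"ifm":50,"lkj":12,"uvb":66}
After op 13 (replace /uvb 79): {"fxv":{"cj":66,"ol":0,"p":79},"ifm":50,"lkj":12,"uvb":79}
After op 14 (replace /uvb 36): {"fxv":{"cj":66,"ol":0,"p":79},"ifm":50,"lkj":12,"uvb":36}
After op 15 (replace /uvb 27): {"fxv":{"cj":66,"ol":0,"p":79},"ifm":50,"lkj":12,"uvb":27}
After op 16 (add /spf 77): {"fxv":{"cj":66,"ol":0,"p":79},"ifm":50,"lkj":12,"spf":77,"uvb":27}
After op 17 (remove /uvb): {"fxv":{"cj":66,"ol":0,"p":79},"ifm":50,"lkj":12,"spf":77}
After op 18 (add /fxv/ol 69): {"fxv":{"cj":66,"ol":69,"p":79},"ifm":50,"lkj":12,"spf":77}
After op 19 (remove /lkj): {"fxv":{"cj":66,"ol":69,"p":79},"ifm":50,"spf":77}
After op 20 (replace /fxv/p 51): {"fxv":{"cj":66,"ol":69,"p":51},"ifm":50,"spf":77}
After op 21 (replace /fxv/cj 10): {"fxv":{"cj":10,"ol":69,"p":51},"ifm":50,"spf":77}
After op 22 (replace /ifm 82): {"fxv":{"cj":10,"ol":69,"p":51},"ifm":82,"spf":77}
After op 23 (add /hla 86): {"fxv":{"cj":10,"ol":69,"p":51},"hla":86,"ifm":82,"spf":77}
Value at /fxv/p: 51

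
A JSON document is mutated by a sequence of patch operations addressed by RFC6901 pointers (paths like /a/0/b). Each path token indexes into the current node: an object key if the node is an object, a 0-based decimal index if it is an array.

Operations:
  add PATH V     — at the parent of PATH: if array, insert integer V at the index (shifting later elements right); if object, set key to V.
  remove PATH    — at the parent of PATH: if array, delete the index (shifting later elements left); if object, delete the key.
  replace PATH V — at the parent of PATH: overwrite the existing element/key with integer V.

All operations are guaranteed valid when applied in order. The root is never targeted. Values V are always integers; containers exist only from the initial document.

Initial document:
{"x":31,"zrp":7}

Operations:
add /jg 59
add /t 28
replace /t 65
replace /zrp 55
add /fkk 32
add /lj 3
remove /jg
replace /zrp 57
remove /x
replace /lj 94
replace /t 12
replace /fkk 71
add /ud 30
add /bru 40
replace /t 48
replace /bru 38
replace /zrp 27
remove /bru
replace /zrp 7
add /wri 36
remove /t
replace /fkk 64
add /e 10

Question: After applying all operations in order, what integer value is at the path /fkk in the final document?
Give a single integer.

Answer: 64

Derivation:
After op 1 (add /jg 59): {"jg":59,"x":31,"zrp":7}
After op 2 (add /t 28): {"jg":59,"t":28,"x":31,"zrp":7}
After op 3 (replace /t 65): {"jg":59,"t":65,"x":31,"zrp":7}
After op 4 (replace /zrp 55): {"jg":59,"t":65,"x":31,"zrp":55}
After op 5 (add /fkk 32): {"fkk":32,"jg":59,"t":65,"x":31,"zrp":55}
After op 6 (add /lj 3): {"fkk":32,"jg":59,"lj":3,"t":65,"x":31,"zrp":55}
After op 7 (remove /jg): {"fkk":32,"lj":3,"t":65,"x":31,"zrp":55}
After op 8 (replace /zrp 57): {"fkk":32,"lj":3,"t":65,"x":31,"zrp":57}
After op 9 (remove /x): {"fkk":32,"lj":3,"t":65,"zrp":57}
After op 10 (replace /lj 94): {"fkk":32,"lj":94,"t":65,"zrp":57}
After op 11 (replace /t 12): {"fkk":32,"lj":94,"t":12,"zrp":57}
After op 12 (replace /fkk 71): {"fkk":71,"lj":94,"t":12,"zrp":57}
After op 13 (add /ud 30): {"fkk":71,"lj":94,"t":12,"ud":30,"zrp":57}
After op 14 (add /bru 40): {"bru":40,"fkk":71,"lj":94,"t":12,"ud":30,"zrp":57}
After op 15 (replace /t 48): {"bru":40,"fkk":71,"lj":94,"t":48,"ud":30,"zrp":57}
After op 16 (replace /bru 38): {"bru":38,"fkk":71,"lj":94,"t":48,"ud":30,"zrp":57}
After op 17 (replace /zrp 27): {"bru":38,"fkk":71,"lj":94,"t":48,"ud":30,"zrp":27}
After op 18 (remove /bru): {"fkk":71,"lj":94,"t":48,"ud":30,"zrp":27}
After op 19 (replace /zrp 7): {"fkk":71,"lj":94,"t":48,"ud":30,"zrp":7}
After op 20 (add /wri 36): {"fkk":71,"lj":94,"t":48,"ud":30,"wri":36,"zrp":7}
After op 21 (remove /t): {"fkk":71,"lj":94,"ud":30,"wri":36,"zrp":7}
After op 22 (replace /fkk 64): {"fkk":64,"lj":94,"ud":30,"wri":36,"zrp":7}
After op 23 (add /e 10): {"e":10,"fkk":64,"lj":94,"ud":30,"wri":36,"zrp":7}
Value at /fkk: 64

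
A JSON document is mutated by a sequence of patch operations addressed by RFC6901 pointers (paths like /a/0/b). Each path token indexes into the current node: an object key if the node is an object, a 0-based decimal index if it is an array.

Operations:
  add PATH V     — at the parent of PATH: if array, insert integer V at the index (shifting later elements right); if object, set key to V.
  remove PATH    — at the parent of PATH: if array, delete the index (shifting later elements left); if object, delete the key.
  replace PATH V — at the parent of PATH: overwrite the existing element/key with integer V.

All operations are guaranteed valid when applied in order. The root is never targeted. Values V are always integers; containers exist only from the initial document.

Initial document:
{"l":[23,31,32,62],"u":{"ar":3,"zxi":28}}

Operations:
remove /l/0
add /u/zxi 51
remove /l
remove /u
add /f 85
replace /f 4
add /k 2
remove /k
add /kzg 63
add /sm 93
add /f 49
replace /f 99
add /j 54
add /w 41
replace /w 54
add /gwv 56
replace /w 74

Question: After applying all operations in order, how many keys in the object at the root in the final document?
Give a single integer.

After op 1 (remove /l/0): {"l":[31,32,62],"u":{"ar":3,"zxi":28}}
After op 2 (add /u/zxi 51): {"l":[31,32,62],"u":{"ar":3,"zxi":51}}
After op 3 (remove /l): {"u":{"ar":3,"zxi":51}}
After op 4 (remove /u): {}
After op 5 (add /f 85): {"f":85}
After op 6 (replace /f 4): {"f":4}
After op 7 (add /k 2): {"f":4,"k":2}
After op 8 (remove /k): {"f":4}
After op 9 (add /kzg 63): {"f":4,"kzg":63}
After op 10 (add /sm 93): {"f":4,"kzg":63,"sm":93}
After op 11 (add /f 49): {"f":49,"kzg":63,"sm":93}
After op 12 (replace /f 99): {"f":99,"kzg":63,"sm":93}
After op 13 (add /j 54): {"f":99,"j":54,"kzg":63,"sm":93}
After op 14 (add /w 41): {"f":99,"j":54,"kzg":63,"sm":93,"w":41}
After op 15 (replace /w 54): {"f":99,"j":54,"kzg":63,"sm":93,"w":54}
After op 16 (add /gwv 56): {"f":99,"gwv":56,"j":54,"kzg":63,"sm":93,"w":54}
After op 17 (replace /w 74): {"f":99,"gwv":56,"j":54,"kzg":63,"sm":93,"w":74}
Size at the root: 6

Answer: 6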